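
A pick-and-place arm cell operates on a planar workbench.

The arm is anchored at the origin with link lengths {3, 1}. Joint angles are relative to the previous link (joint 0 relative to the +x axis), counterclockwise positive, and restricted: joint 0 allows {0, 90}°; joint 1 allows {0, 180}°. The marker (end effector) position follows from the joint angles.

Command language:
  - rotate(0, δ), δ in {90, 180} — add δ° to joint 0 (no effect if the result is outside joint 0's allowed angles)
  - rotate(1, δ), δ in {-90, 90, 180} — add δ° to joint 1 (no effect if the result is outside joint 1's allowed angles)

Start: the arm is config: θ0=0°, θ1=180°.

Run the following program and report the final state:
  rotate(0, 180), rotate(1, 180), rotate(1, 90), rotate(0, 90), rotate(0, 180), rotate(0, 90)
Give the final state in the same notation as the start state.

from: config: θ0=0°, θ1=180°
t=1 rotate(0, 180) ⇒ config: θ0=0°, θ1=180°
t=2 rotate(1, 180) ⇒ config: θ0=0°, θ1=0°
t=3 rotate(1, 90) ⇒ config: θ0=0°, θ1=0°
t=4 rotate(0, 90) ⇒ config: θ0=90°, θ1=0°
t=5 rotate(0, 180) ⇒ config: θ0=90°, θ1=0°
t=6 rotate(0, 90) ⇒ config: θ0=90°, θ1=0°

config: θ0=90°, θ1=0°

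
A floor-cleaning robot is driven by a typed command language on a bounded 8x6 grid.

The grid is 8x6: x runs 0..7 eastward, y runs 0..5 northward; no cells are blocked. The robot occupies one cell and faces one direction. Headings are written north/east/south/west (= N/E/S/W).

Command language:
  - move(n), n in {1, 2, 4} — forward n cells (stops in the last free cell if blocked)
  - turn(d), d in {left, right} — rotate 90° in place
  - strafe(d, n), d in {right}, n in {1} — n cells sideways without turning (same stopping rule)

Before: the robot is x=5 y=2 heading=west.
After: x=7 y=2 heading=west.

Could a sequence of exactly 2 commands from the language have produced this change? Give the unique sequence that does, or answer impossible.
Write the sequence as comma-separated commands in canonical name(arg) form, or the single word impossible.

impossible

every 2-command combo misses the target.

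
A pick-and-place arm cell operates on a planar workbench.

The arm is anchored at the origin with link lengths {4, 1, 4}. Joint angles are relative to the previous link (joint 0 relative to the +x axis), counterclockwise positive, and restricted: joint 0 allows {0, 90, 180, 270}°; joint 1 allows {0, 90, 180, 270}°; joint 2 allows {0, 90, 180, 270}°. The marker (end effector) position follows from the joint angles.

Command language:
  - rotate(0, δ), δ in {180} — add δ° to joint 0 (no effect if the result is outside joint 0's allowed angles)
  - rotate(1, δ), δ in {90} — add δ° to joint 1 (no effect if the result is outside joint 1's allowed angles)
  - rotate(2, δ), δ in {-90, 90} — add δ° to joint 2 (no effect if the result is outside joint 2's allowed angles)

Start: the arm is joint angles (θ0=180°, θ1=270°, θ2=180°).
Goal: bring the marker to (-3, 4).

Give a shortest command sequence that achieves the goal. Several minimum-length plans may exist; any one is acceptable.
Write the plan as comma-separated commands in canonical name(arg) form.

from: joint angles (θ0=180°, θ1=270°, θ2=180°)
1. rotate(1, 90) → joint angles (θ0=180°, θ1=0°, θ2=180°)
2. rotate(1, 90) → joint angles (θ0=180°, θ1=90°, θ2=180°)
3. rotate(1, 90) → joint angles (θ0=180°, θ1=180°, θ2=180°)
4. rotate(2, -90) → joint angles (θ0=180°, θ1=180°, θ2=90°)
shorter routes all fall short; 4 is best.

rotate(1, 90), rotate(1, 90), rotate(1, 90), rotate(2, -90)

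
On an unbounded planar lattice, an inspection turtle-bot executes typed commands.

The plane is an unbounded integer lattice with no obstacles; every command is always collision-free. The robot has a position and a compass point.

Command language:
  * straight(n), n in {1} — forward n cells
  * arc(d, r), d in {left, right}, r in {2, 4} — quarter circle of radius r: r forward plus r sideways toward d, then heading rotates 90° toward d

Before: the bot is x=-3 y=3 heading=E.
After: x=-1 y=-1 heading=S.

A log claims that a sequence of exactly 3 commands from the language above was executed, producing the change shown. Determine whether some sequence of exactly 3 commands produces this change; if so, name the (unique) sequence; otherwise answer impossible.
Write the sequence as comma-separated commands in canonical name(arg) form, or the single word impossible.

key: running straight(1) before arc(right, 2) would end elsewhere — order is forced
t0: x=-3 y=3 heading=E
[1] after arc(right, 2): x=-1 y=1 heading=S
[2] after straight(1): x=-1 y=0 heading=S
[3] after straight(1): x=-1 y=-1 heading=S
no other 3-command option fits: unique.

arc(right, 2), straight(1), straight(1)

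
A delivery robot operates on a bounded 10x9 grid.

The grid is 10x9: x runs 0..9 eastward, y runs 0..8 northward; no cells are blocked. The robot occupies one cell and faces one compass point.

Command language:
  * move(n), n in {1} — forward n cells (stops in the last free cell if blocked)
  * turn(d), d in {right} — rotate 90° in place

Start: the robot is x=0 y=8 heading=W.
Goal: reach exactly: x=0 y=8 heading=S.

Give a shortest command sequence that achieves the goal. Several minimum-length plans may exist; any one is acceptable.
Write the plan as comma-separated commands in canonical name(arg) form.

turn(right), turn(right), turn(right)

start: x=0 y=8 heading=W
t=1 turn(right) ⇒ x=0 y=8 heading=N
t=2 turn(right) ⇒ x=0 y=8 heading=E
t=3 turn(right) ⇒ x=0 y=8 heading=S
shorter routes all fall short; 3 is best.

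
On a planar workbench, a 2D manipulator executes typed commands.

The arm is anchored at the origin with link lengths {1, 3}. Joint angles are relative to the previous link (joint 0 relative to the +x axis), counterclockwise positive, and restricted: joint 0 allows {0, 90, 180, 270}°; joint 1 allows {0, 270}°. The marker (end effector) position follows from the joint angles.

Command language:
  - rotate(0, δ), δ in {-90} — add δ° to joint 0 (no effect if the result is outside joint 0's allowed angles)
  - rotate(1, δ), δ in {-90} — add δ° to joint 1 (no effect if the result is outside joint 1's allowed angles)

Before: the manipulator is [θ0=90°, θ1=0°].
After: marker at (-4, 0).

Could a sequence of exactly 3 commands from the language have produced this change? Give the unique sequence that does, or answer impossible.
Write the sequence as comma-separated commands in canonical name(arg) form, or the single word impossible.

from: [θ0=90°, θ1=0°]
1. rotate(0, -90) → [θ0=0°, θ1=0°]
2. rotate(0, -90) → [θ0=270°, θ1=0°]
3. rotate(0, -90) → [θ0=180°, θ1=0°]
all 8 alternatives checked — unique.

rotate(0, -90), rotate(0, -90), rotate(0, -90)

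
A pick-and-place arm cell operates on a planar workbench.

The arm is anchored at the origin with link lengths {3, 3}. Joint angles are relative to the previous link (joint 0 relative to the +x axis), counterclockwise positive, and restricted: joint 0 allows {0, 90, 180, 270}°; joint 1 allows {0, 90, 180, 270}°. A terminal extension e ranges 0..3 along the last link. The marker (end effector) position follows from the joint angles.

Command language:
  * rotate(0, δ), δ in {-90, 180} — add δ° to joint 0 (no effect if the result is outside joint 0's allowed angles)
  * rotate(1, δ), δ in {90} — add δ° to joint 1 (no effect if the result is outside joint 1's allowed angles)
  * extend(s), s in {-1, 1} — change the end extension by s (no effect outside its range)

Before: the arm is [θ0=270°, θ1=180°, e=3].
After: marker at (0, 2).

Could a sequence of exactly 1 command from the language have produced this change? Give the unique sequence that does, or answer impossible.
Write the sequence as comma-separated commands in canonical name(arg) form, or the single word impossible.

from: [θ0=270°, θ1=180°, e=3]
step 1 (extend(-1)): [θ0=270°, θ1=180°, e=2]
uniquely the one of 5 1-step routes that fits.

extend(-1)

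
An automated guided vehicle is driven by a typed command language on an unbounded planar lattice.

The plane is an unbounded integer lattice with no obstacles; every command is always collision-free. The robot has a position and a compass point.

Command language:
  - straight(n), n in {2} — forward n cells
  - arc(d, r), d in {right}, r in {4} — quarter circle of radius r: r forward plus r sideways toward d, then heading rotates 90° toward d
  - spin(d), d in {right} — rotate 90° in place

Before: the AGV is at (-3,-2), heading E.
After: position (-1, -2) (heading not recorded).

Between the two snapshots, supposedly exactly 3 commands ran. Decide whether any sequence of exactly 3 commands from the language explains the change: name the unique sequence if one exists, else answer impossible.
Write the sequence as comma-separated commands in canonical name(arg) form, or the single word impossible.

straight(2), spin(right), spin(right)

key: running spin(right) before straight(2) would end elsewhere — order is forced
begin: at (-3,-2), heading E
step 1 (straight(2)): at (-1,-2), heading E
step 2 (spin(right)): at (-1,-2), heading S
step 3 (spin(right)): at (-1,-2), heading W
no rival 3-sequence matches.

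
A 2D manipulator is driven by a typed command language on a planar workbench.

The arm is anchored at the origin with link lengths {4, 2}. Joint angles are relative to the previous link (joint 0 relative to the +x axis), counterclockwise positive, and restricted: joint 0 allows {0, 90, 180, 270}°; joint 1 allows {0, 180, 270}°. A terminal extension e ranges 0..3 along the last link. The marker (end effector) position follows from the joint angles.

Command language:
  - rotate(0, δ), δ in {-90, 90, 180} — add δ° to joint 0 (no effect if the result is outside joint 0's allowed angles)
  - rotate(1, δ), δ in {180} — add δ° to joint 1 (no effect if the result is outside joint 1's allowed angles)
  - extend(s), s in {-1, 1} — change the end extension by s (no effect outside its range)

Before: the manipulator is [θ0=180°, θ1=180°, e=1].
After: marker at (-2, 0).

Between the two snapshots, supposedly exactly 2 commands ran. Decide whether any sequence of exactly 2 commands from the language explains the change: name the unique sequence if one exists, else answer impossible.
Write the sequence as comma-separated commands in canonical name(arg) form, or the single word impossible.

start: [θ0=180°, θ1=180°, e=1]
step 1 (extend(-1)): [θ0=180°, θ1=180°, e=0]
step 2 (extend(-1)): [θ0=180°, θ1=180°, e=0]
uniquely the one of 36 2-step routes that fits.

extend(-1), extend(-1)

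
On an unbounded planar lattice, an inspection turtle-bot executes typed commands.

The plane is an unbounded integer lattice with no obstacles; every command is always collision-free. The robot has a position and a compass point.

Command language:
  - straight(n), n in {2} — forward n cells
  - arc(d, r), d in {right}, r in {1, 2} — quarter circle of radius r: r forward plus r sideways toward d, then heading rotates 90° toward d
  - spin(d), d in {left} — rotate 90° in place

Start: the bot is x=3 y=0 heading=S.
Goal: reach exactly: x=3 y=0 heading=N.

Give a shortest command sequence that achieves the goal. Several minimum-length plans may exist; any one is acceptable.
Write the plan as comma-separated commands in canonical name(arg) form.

spin(left), spin(left)

initial: x=3 y=0 heading=S
[1] after spin(left): x=3 y=0 heading=E
[2] after spin(left): x=3 y=0 heading=N
no 1-step plan works, so 2 is optimal.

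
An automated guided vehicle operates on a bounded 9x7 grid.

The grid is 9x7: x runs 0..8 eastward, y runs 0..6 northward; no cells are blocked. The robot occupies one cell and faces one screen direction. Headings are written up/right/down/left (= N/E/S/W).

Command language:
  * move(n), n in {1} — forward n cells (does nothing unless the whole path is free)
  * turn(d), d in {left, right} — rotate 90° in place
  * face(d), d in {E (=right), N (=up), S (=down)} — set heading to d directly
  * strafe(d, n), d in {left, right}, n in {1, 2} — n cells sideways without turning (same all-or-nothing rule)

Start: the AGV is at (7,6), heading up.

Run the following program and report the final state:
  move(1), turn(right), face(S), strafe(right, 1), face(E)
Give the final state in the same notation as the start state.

at (6,6), heading right

begin: at (7,6), heading up
[1] after move(1): at (7,6), heading up
[2] after turn(right): at (7,6), heading right
[3] after face(S): at (7,6), heading down
[4] after strafe(right, 1): at (6,6), heading down
[5] after face(E): at (6,6), heading right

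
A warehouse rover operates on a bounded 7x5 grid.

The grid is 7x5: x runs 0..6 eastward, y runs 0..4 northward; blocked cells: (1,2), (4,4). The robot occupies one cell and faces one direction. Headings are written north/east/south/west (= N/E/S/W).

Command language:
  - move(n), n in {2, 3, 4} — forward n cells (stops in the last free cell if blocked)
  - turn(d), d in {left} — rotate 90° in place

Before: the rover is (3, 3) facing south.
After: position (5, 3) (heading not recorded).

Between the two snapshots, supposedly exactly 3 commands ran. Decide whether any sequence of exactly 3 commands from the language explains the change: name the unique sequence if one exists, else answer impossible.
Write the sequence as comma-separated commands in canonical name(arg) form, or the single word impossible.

initial: (3, 3) facing south
1. turn(left) → (3, 3) facing east
2. move(2) → (5, 3) facing east
3. turn(left) → (5, 3) facing north
uniquely the one of 64 3-step routes that fits.

turn(left), move(2), turn(left)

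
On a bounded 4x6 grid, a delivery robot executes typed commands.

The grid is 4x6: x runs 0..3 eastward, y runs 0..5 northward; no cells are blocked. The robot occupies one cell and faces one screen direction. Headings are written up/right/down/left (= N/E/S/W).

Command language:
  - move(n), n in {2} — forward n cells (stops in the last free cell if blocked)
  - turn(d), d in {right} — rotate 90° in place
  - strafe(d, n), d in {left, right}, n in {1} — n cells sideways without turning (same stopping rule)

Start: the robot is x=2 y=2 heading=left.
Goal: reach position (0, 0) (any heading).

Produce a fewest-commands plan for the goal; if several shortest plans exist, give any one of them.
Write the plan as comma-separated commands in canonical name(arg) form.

initial: x=2 y=2 heading=left
step 1 (strafe(left, 1)): x=2 y=1 heading=left
step 2 (strafe(left, 1)): x=2 y=0 heading=left
step 3 (move(2)): x=0 y=0 heading=left
minimal: 3 command(s), checked below 3.

strafe(left, 1), strafe(left, 1), move(2)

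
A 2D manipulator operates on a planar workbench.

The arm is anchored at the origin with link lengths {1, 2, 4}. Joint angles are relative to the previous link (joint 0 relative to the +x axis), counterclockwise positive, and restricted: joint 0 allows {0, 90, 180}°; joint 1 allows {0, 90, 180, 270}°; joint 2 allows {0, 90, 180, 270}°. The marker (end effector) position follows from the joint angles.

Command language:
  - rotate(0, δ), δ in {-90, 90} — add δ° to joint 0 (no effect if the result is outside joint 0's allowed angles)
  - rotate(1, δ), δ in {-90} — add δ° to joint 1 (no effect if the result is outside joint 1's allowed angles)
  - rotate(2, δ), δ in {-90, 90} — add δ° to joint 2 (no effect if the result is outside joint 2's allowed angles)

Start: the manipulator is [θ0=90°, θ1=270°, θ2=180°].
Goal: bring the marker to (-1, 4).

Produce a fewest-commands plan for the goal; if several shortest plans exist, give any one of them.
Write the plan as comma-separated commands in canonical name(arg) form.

start: [θ0=90°, θ1=270°, θ2=180°]
1. rotate(0, -90) → [θ0=0°, θ1=270°, θ2=180°]
2. rotate(1, -90) → [θ0=0°, θ1=180°, θ2=180°]
3. rotate(2, 90) → [θ0=0°, θ1=180°, θ2=270°]
nothing shorter than 3 reaches the goal.

rotate(0, -90), rotate(1, -90), rotate(2, 90)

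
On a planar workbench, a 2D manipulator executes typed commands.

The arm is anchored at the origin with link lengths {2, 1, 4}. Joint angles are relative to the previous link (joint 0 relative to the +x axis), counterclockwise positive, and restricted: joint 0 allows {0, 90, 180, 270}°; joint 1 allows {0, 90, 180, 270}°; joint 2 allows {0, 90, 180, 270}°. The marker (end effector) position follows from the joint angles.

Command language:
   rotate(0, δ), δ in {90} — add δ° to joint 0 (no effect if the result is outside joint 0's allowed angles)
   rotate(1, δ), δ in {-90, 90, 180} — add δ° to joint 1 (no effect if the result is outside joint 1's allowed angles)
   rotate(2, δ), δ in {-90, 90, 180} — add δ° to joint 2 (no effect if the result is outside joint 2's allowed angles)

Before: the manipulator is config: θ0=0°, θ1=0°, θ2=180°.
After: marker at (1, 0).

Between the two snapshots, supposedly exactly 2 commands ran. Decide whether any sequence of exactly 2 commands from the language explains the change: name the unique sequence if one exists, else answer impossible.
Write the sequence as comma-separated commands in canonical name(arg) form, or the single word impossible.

t0: config: θ0=0°, θ1=0°, θ2=180°
t=1 rotate(0, 90) ⇒ config: θ0=90°, θ1=0°, θ2=180°
t=2 rotate(0, 90) ⇒ config: θ0=180°, θ1=0°, θ2=180°
no rival 2-sequence matches.

rotate(0, 90), rotate(0, 90)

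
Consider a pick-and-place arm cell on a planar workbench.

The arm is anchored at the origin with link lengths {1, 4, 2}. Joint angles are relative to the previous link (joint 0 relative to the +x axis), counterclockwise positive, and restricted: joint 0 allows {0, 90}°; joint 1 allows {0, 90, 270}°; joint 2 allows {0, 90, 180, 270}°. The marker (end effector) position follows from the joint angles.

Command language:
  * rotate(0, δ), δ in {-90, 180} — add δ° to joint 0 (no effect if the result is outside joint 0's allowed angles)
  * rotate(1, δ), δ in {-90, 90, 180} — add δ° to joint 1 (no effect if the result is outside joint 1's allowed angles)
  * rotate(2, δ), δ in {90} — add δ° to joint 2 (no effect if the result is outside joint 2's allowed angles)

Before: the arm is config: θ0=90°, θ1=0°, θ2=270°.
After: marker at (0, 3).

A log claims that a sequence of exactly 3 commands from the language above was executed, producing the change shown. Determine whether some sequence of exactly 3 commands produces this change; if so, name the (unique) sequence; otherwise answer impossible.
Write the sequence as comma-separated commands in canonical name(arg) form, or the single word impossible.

begin: config: θ0=90°, θ1=0°, θ2=270°
1. rotate(2, 90) → config: θ0=90°, θ1=0°, θ2=0°
2. rotate(2, 90) → config: θ0=90°, θ1=0°, θ2=90°
3. rotate(2, 90) → config: θ0=90°, θ1=0°, θ2=180°
uniquely the one of 216 3-step routes that fits.

rotate(2, 90), rotate(2, 90), rotate(2, 90)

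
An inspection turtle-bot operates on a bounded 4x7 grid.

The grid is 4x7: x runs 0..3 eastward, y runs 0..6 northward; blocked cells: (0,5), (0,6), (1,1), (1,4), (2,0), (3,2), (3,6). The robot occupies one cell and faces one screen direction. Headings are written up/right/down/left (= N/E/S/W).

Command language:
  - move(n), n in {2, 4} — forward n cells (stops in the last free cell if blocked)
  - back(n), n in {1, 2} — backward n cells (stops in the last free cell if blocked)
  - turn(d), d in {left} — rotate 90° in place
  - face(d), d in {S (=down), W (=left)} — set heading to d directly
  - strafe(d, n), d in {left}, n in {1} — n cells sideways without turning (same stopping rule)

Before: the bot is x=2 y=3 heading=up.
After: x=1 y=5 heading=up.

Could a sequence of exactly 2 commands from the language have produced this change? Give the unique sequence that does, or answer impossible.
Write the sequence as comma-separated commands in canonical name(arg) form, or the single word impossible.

key: heading stays N — no command in the sequence turns
t0: x=2 y=3 heading=up
1. move(2) → x=2 y=5 heading=up
2. strafe(left, 1) → x=1 y=5 heading=up
uniquely the one of 64 2-step routes that fits.

move(2), strafe(left, 1)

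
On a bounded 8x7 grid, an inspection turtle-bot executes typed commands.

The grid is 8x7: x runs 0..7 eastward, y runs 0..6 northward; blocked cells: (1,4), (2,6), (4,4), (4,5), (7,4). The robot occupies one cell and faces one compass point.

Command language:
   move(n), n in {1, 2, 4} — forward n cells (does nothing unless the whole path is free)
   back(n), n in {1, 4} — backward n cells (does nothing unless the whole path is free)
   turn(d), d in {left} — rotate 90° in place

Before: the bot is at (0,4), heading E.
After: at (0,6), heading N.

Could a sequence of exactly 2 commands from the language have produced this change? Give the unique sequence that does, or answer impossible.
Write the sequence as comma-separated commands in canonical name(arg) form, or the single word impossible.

key: cell and facing (now N) both changed — the 2 commands mix motion and turning
start: at (0,4), heading E
t=1 turn(left) ⇒ at (0,4), heading N
t=2 move(2) ⇒ at (0,6), heading N
all 36 alternatives checked — unique.

turn(left), move(2)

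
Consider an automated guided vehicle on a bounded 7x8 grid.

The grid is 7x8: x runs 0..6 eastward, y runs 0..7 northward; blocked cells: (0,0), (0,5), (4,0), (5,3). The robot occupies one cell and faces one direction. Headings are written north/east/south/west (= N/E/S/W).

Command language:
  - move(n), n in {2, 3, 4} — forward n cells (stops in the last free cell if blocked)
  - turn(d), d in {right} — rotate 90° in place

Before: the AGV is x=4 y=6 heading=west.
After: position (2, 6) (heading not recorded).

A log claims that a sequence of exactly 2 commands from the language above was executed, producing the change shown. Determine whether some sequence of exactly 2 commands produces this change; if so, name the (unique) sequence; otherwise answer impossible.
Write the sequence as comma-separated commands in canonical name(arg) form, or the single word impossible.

key: running turn(right) before move(2) would end elsewhere — order is forced
initial: x=4 y=6 heading=west
1. move(2) → x=2 y=6 heading=west
2. turn(right) → x=2 y=6 heading=north
no rival 2-sequence matches.

move(2), turn(right)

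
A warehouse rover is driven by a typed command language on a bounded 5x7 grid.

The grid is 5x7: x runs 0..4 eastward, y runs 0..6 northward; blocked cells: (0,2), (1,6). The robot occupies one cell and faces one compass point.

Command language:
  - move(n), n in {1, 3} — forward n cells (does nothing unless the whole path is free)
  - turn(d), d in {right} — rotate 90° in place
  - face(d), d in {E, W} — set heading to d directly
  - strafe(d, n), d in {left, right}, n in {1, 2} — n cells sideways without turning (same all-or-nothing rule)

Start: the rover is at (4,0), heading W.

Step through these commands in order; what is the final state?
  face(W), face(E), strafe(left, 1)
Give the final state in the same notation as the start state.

at (4,1), heading E

from: at (4,0), heading W
[1] after face(W): at (4,0), heading W
[2] after face(E): at (4,0), heading E
[3] after strafe(left, 1): at (4,1), heading E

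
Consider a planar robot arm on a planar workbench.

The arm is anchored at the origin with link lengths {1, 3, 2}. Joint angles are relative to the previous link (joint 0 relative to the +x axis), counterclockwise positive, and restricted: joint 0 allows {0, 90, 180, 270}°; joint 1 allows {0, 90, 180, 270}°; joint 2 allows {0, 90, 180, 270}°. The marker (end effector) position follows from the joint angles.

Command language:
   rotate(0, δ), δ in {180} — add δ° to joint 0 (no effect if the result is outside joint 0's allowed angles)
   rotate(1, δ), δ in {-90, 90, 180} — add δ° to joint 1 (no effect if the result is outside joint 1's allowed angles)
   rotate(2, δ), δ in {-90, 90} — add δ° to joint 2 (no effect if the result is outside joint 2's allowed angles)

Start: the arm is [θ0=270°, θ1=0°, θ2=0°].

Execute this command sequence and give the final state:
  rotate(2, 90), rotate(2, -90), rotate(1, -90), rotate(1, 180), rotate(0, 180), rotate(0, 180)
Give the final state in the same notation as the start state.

[θ0=270°, θ1=90°, θ2=0°]

start: [θ0=270°, θ1=0°, θ2=0°]
[1] after rotate(2, 90): [θ0=270°, θ1=0°, θ2=90°]
[2] after rotate(2, -90): [θ0=270°, θ1=0°, θ2=0°]
[3] after rotate(1, -90): [θ0=270°, θ1=270°, θ2=0°]
[4] after rotate(1, 180): [θ0=270°, θ1=90°, θ2=0°]
[5] after rotate(0, 180): [θ0=90°, θ1=90°, θ2=0°]
[6] after rotate(0, 180): [θ0=270°, θ1=90°, θ2=0°]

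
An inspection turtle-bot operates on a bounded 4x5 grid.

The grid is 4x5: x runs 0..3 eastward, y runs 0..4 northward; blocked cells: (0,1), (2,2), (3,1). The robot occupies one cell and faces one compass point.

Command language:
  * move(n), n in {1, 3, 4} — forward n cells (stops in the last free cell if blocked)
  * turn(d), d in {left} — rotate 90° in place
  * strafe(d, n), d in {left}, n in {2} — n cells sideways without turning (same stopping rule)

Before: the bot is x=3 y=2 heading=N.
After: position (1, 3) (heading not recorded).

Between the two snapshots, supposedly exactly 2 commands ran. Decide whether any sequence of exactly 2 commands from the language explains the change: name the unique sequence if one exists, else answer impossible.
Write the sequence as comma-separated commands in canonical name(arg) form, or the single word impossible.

key: order matters: swapping move(1) and strafe(left, 2) lands elsewhere
begin: x=3 y=2 heading=N
[1] after move(1): x=3 y=3 heading=N
[2] after strafe(left, 2): x=1 y=3 heading=N
no other 2-command option fits: unique.

move(1), strafe(left, 2)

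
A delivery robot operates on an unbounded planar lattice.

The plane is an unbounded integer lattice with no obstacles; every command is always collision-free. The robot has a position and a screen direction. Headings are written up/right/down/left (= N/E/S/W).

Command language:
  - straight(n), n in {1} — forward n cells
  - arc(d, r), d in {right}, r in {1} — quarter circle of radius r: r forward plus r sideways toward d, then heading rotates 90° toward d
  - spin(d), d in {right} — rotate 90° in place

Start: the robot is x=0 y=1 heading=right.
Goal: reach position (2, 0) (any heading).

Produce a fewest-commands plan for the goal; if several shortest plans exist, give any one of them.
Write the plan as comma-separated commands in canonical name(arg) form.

initial: x=0 y=1 heading=right
t=1 straight(1) ⇒ x=1 y=1 heading=right
t=2 arc(right, 1) ⇒ x=2 y=0 heading=down
no 1-step plan works, so 2 is optimal.

straight(1), arc(right, 1)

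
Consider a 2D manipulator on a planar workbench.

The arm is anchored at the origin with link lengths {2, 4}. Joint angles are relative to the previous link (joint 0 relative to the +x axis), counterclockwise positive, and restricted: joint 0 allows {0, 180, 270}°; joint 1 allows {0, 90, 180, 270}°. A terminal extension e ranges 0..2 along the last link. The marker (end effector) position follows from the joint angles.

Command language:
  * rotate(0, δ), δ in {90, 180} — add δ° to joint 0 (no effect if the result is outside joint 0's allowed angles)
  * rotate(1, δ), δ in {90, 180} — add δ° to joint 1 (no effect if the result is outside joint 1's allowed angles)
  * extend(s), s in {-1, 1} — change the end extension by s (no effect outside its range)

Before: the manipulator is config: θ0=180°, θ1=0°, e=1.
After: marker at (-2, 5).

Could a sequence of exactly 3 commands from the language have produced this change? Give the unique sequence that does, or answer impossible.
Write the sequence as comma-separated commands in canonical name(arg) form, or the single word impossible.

from: config: θ0=180°, θ1=0°, e=1
step 1 (rotate(1, 90)): config: θ0=180°, θ1=90°, e=1
step 2 (rotate(1, 90)): config: θ0=180°, θ1=180°, e=1
step 3 (rotate(1, 90)): config: θ0=180°, θ1=270°, e=1
all 216 alternatives checked — unique.

rotate(1, 90), rotate(1, 90), rotate(1, 90)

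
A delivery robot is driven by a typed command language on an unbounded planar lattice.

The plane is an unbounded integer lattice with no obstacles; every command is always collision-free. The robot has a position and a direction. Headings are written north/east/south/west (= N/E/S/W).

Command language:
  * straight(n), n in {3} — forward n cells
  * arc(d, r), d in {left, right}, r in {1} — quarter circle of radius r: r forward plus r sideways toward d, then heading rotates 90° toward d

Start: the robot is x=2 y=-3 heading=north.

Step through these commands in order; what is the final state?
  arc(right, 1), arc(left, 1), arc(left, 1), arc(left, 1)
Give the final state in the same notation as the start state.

x=2 y=-1 heading=south

t0: x=2 y=-3 heading=north
1. arc(right, 1) → x=3 y=-2 heading=east
2. arc(left, 1) → x=4 y=-1 heading=north
3. arc(left, 1) → x=3 y=0 heading=west
4. arc(left, 1) → x=2 y=-1 heading=south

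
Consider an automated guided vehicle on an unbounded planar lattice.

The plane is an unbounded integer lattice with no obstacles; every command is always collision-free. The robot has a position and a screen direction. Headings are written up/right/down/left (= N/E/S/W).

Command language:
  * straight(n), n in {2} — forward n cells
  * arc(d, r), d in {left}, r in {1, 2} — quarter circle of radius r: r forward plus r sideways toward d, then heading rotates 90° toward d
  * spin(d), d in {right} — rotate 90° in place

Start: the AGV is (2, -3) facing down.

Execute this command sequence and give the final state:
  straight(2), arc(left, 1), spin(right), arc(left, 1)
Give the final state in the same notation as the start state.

(4, -7) facing right

begin: (2, -3) facing down
t=1 straight(2) ⇒ (2, -5) facing down
t=2 arc(left, 1) ⇒ (3, -6) facing right
t=3 spin(right) ⇒ (3, -6) facing down
t=4 arc(left, 1) ⇒ (4, -7) facing right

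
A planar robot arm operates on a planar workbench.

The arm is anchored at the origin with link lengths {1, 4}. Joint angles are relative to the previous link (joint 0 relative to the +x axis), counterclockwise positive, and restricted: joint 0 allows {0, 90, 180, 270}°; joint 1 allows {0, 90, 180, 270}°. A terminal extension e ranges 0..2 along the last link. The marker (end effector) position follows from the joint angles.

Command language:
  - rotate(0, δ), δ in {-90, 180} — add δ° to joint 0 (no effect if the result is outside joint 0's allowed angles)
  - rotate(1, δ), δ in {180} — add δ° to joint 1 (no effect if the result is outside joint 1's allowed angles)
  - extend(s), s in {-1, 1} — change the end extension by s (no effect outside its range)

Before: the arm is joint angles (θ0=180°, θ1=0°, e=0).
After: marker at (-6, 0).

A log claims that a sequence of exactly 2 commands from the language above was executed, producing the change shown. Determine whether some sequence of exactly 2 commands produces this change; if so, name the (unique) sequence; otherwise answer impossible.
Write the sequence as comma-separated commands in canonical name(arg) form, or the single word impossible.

extend(-1), extend(1)

key: running extend(1) before extend(-1) would end elsewhere — order is forced
start: joint angles (θ0=180°, θ1=0°, e=0)
[1] after extend(-1): joint angles (θ0=180°, θ1=0°, e=0)
[2] after extend(1): joint angles (θ0=180°, θ1=0°, e=1)
no other 2-command option fits: unique.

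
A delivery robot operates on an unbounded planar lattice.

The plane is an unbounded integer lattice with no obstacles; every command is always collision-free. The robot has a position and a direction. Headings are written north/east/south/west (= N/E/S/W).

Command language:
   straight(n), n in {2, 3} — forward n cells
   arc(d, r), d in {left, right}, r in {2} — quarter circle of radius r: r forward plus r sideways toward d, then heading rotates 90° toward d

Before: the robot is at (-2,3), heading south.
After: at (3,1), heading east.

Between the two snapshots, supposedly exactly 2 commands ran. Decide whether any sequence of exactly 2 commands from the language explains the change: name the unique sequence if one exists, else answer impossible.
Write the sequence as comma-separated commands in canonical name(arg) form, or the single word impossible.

arc(left, 2), straight(3)

key: position moved to (3,1) AND the heading swung to E — translation plus rotation needed
t0: at (-2,3), heading south
1. arc(left, 2) → at (0,1), heading east
2. straight(3) → at (3,1), heading east
no other 2-command option fits: unique.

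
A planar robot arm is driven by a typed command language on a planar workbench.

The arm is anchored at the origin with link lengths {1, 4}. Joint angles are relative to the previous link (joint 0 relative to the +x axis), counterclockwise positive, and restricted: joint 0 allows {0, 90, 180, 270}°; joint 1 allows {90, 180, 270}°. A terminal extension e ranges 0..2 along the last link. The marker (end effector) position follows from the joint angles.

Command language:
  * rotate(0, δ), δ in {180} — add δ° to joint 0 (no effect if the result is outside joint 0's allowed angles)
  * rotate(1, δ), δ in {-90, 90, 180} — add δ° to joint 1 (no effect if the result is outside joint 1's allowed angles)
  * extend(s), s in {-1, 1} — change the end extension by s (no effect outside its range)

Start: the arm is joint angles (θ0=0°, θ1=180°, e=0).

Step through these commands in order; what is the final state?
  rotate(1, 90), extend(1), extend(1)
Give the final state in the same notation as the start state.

joint angles (θ0=0°, θ1=270°, e=2)

begin: joint angles (θ0=0°, θ1=180°, e=0)
t=1 rotate(1, 90) ⇒ joint angles (θ0=0°, θ1=270°, e=0)
t=2 extend(1) ⇒ joint angles (θ0=0°, θ1=270°, e=1)
t=3 extend(1) ⇒ joint angles (θ0=0°, θ1=270°, e=2)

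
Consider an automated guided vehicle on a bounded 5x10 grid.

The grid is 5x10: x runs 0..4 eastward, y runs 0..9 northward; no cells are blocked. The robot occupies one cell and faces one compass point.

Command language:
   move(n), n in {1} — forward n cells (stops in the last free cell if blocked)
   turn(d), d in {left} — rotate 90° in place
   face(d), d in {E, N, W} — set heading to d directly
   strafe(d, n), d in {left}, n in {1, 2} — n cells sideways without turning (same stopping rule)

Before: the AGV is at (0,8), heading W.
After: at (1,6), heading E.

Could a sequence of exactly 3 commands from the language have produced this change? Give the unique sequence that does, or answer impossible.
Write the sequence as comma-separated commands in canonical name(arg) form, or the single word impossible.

strafe(left, 2), face(E), move(1)

key: order matters: swapping strafe(left, 2) and move(1) lands elsewhere
initial: at (0,8), heading W
step 1 (strafe(left, 2)): at (0,6), heading W
step 2 (face(E)): at (0,6), heading E
step 3 (move(1)): at (1,6), heading E
no rival 3-sequence matches.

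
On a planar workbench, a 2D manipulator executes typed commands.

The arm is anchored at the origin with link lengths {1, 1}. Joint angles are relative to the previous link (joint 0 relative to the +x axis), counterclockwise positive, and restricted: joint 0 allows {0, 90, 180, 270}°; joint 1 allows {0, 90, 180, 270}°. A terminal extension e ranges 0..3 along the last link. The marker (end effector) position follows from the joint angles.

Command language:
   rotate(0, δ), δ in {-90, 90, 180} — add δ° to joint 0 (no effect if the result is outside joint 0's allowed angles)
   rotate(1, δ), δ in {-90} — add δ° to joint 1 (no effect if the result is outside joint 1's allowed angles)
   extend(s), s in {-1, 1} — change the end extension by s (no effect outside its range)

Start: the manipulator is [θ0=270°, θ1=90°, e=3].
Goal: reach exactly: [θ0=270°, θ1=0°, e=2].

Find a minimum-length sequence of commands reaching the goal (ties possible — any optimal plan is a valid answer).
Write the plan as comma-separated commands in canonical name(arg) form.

extend(-1), rotate(1, -90)

from: [θ0=270°, θ1=90°, e=3]
t=1 extend(-1) ⇒ [θ0=270°, θ1=90°, e=2]
t=2 rotate(1, -90) ⇒ [θ0=270°, θ1=0°, e=2]
nothing shorter than 2 reaches the goal.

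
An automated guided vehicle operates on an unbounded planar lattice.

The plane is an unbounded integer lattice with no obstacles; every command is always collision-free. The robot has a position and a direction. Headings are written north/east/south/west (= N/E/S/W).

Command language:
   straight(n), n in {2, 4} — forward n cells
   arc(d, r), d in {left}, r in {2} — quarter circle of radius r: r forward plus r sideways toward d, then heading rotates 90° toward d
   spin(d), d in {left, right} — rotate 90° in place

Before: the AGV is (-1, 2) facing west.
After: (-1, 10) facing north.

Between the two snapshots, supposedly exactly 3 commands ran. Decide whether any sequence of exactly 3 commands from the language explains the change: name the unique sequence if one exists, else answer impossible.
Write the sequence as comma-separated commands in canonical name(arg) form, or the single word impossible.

key: cell and facing (now N) both changed — the 3 commands mix motion and turning
initial: (-1, 2) facing west
[1] after spin(right): (-1, 2) facing north
[2] after straight(4): (-1, 6) facing north
[3] after straight(4): (-1, 10) facing north
no other 3-command option fits: unique.

spin(right), straight(4), straight(4)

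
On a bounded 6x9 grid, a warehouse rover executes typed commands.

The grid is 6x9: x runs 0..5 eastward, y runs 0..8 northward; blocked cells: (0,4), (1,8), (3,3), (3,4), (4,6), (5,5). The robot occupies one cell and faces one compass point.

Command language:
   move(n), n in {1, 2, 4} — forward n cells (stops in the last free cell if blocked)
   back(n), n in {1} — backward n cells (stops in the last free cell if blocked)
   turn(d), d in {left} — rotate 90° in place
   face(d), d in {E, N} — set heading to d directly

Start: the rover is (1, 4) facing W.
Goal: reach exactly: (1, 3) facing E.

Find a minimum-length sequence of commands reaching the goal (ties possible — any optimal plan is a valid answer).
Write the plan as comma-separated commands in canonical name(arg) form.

begin: (1, 4) facing W
step 1 (face(N)): (1, 4) facing N
step 2 (back(1)): (1, 3) facing N
step 3 (face(E)): (1, 3) facing E
nothing shorter than 3 reaches the goal.

face(N), back(1), face(E)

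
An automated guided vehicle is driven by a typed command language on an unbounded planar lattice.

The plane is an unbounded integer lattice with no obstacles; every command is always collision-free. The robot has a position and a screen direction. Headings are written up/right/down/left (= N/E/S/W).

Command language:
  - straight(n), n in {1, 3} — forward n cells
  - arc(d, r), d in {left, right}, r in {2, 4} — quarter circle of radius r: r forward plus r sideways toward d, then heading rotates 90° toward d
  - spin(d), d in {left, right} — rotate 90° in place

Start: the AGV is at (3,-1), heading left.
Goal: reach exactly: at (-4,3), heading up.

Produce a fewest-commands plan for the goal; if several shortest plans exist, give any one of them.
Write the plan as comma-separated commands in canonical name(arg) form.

straight(3), arc(right, 4)

begin: at (3,-1), heading left
step 1 (straight(3)): at (0,-1), heading left
step 2 (arc(right, 4)): at (-4,3), heading up
minimal: 2 command(s), checked below 2.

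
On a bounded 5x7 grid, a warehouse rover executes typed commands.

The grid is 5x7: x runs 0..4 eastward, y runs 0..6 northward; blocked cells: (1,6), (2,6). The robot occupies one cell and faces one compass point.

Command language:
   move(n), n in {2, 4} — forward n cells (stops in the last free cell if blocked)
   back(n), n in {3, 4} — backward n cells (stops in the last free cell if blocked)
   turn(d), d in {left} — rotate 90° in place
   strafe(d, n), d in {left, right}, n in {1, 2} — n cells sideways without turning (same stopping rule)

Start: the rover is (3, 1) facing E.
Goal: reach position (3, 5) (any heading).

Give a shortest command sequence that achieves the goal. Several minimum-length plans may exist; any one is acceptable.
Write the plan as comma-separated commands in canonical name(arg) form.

t0: (3, 1) facing E
1. strafe(left, 2) → (3, 3) facing E
2. strafe(left, 2) → (3, 5) facing E
no 1-step plan works, so 2 is optimal.

strafe(left, 2), strafe(left, 2)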